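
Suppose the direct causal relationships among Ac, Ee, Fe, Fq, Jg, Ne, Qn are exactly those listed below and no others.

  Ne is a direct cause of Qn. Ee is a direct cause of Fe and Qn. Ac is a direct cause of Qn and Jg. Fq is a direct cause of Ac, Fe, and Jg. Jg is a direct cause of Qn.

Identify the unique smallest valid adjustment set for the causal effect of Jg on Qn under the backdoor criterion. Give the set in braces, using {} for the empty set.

{Ac}

Variables eligible for adjustment (non-descendants of Jg, excluding Jg and Qn): {Ac, Ee, Fe, Fq, Ne}.
Backdoor paths from Jg to Qn:
  P1: Jg <- Fq -> Fe <- Ee -> Qn
  P2: Jg <- Fq -> Ac -> Qn
  P3: Jg <- Ac <- Fq -> Fe <- Ee -> Qn
  P4: Jg <- Ac -> Qn
The empty set is not sufficient: P2 (Jg <- Fq -> Ac -> Qn) has no collider blocking it and no conditioned non-collider, so it is open.
Try {Ac}:
  P1: blocked at collider Fe (neither it nor any descendant is in the conditioning set).
  P2: blocked at chain node Ac ∈ conditioning set.
  P3: blocked at chain node Ac ∈ conditioning set.
  P4: blocked at fork node Ac ∈ conditioning set.
{Ac} contains no descendant of Jg and blocks every backdoor path.
No other singleton works — e.g. {Ne} leaves P2 open — so {Ac} is the unique smallest valid adjustment set.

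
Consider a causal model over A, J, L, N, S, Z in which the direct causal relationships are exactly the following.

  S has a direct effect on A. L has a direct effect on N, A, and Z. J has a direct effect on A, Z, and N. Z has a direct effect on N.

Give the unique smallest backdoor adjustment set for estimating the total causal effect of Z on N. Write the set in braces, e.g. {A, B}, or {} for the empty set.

{J, L}

Variables eligible for adjustment (non-descendants of Z, excluding Z and N): {A, J, L, S}.
Backdoor paths from Z to N:
  P1: Z <- J -> A <- L -> N
  P2: Z <- J -> N
  P3: Z <- L -> A <- J -> N
  P4: Z <- L -> N
The empty set is not sufficient: P2 (Z <- J -> N) has no collider blocking it and no conditioned non-collider, so it is open.
Try {J, L}:
  P1: blocked at fork node J ∈ conditioning set.
  P2: blocked at fork node J ∈ conditioning set.
  P3: blocked at fork node L ∈ conditioning set.
  P4: blocked at fork node L ∈ conditioning set.
{J, L} contains no descendant of Z and blocks every backdoor path.
Every element of {J, L} is needed (dropping J leaves P2 open; dropping L leaves P4 open), so no proper subset is valid.
Among all size-2 subsets of the eligible variables, only {J, L} blocks every backdoor path, so it is the unique smallest valid adjustment set.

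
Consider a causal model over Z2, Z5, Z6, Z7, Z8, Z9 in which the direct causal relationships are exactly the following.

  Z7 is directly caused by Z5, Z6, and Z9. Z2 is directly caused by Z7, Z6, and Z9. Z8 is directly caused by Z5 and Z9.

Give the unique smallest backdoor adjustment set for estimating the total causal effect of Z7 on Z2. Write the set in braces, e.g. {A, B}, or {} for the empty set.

{Z6, Z9}

Variables eligible for adjustment (non-descendants of Z7, excluding Z7 and Z2): {Z5, Z6, Z8, Z9}.
Backdoor paths from Z7 to Z2:
  P1: Z7 <- Z6 -> Z2
  P2: Z7 <- Z9 -> Z2
  P3: Z7 <- Z5 -> Z8 <- Z9 -> Z2
The empty set is not sufficient: P1 (Z7 <- Z6 -> Z2) has no collider blocking it and no conditioned non-collider, so it is open.
Try {Z6, Z9}:
  P1: blocked at fork node Z6 ∈ conditioning set.
  P2: blocked at fork node Z9 ∈ conditioning set.
  P3: blocked at collider Z8 (neither it nor any descendant is in the conditioning set).
{Z6, Z9} contains no descendant of Z7 and blocks every backdoor path.
Every element of {Z6, Z9} is needed (dropping Z6 leaves P1 open; dropping Z9 leaves P2 open), so no proper subset is valid.
Among all size-2 subsets of the eligible variables, only {Z6, Z9} blocks every backdoor path, so it is the unique smallest valid adjustment set.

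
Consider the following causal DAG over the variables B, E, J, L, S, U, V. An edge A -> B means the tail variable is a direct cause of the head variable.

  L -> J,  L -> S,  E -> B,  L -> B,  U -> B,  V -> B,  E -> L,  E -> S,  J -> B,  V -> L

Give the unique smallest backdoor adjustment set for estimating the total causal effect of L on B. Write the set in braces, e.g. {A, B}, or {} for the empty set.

Variables eligible for adjustment (non-descendants of L, excluding L and B): {E, U, V}.
Backdoor paths from L to B:
  P1: L <- E -> B
  P2: L <- V -> B
The empty set is not sufficient: P1 (L <- E -> B) has no collider blocking it and no conditioned non-collider, so it is open.
Try {E, V}:
  P1: blocked at fork node E ∈ conditioning set.
  P2: blocked at fork node V ∈ conditioning set.
{E, V} contains no descendant of L and blocks every backdoor path.
Every element of {E, V} is needed (dropping E leaves P1 open; dropping V leaves P2 open), so no proper subset is valid.
Among all size-2 subsets of the eligible variables, only {E, V} blocks every backdoor path, so it is the unique smallest valid adjustment set.

{E, V}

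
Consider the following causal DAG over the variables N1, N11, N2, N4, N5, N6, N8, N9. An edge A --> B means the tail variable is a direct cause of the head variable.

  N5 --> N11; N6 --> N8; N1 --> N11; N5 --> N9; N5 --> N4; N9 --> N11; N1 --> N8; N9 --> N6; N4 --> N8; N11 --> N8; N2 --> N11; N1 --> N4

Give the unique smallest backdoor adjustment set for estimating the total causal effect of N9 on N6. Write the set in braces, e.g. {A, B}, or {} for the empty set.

Variables eligible for adjustment (non-descendants of N9, excluding N9 and N6): {N1, N2, N4, N5}.
Backdoor paths from N9 to N6:
  P1: N9 <- N5 -> N4 <- N1 -> N11 -> N8 <- N6
  P2: N9 <- N5 -> N4 <- N1 -> N8 <- N6
  P3: N9 <- N5 -> N4 -> N8 <- N6
  P4: N9 <- N5 -> N11 <- N1 -> N4 -> N8 <- N6
  P5: N9 <- N5 -> N11 <- N1 -> N8 <- N6
  P6: N9 <- N5 -> N11 -> N8 <- N6
Each backdoor path contains an unconditioned collider, so every path is already blocked with the empty conditioning set:
  P1: blocked at collider N4 (neither it nor any descendant is in the conditioning set).
  P2: blocked at collider N4 (neither it nor any descendant is in the conditioning set).
  P3: blocked at collider N8 (neither it nor any descendant is in the conditioning set).
  P4: blocked at collider N11 (neither it nor any descendant is in the conditioning set).
  P5: blocked at collider N11 (neither it nor any descendant is in the conditioning set).
  P6: blocked at collider N8 (neither it nor any descendant is in the conditioning set).
The empty set is therefore the unique smallest valid set.

{}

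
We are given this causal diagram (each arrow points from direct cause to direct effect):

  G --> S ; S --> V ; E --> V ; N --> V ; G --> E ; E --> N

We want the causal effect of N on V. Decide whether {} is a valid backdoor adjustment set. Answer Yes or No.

No

Backdoor paths from N to V (paths whose first edge points into N):
  P1: N <- E <- G -> S -> V
  P2: N <- E -> V
Condition 1 (no descendant of N in the set): holds — descendants of N are {V}; none are in {}.
Condition 2 (every backdoor path blocked by {}):
  P1: open — no interior node is in the conditioning set.
  P2: open — no interior node is in the conditioning set.
{} does not satisfy the backdoor criterion.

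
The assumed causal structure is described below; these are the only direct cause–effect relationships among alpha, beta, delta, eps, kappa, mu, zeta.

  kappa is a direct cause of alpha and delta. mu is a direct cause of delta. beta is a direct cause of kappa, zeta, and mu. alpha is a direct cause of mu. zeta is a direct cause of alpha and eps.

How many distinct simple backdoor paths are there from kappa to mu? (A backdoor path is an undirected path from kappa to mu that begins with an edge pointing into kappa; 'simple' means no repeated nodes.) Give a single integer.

2

A backdoor path from kappa to mu is any simple undirected path whose first edge points into kappa (i.e. leaves kappa via a parent).
Parents of kappa: {beta}.
Enumerating:
  P1: kappa <- beta -> zeta -> alpha -> mu
  P2: kappa <- beta -> mu
That exhausts the simple backdoor paths. Count: 2.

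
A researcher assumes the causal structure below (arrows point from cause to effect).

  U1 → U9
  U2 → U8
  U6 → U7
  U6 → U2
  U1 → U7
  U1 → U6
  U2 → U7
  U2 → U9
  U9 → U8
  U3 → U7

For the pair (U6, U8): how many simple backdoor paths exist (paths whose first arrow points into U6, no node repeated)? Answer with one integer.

A backdoor path from U6 to U8 is any simple undirected path whose first edge points into U6 (i.e. leaves U6 via a parent).
Parents of U6: {U1}.
Enumerating:
  P1: U6 <- U1 -> U9 <- U2 -> U8
  P2: U6 <- U1 -> U9 -> U8
  P3: U6 <- U1 -> U7 <- U2 -> U9 -> U8
  P4: U6 <- U1 -> U7 <- U2 -> U8
That exhausts the simple backdoor paths. Count: 4.

4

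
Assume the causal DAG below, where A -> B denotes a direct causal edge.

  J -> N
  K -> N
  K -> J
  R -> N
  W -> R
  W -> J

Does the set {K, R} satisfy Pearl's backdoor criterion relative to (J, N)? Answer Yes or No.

Backdoor paths from J to N (paths whose first edge points into J):
  P1: J <- K -> N
  P2: J <- W -> R -> N
Condition 1 (no descendant of J in the set): holds — descendants of J are {N}; none are in {K, R}.
Condition 2 (every backdoor path blocked by {K, R}):
  P1: blocked at fork node K ∈ conditioning set.
  P2: blocked at chain node R ∈ conditioning set.
{K, R} satisfies the backdoor criterion.

Yes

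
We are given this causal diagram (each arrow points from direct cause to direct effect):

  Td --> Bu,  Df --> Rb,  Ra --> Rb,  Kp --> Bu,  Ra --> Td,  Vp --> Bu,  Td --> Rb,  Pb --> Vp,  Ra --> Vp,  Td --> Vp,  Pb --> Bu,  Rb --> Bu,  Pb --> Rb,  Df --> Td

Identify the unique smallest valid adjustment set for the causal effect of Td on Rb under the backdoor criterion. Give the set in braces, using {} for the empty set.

{Df, Ra}

Variables eligible for adjustment (non-descendants of Td, excluding Td and Rb): {Df, Kp, Pb, Ra}.
Backdoor paths from Td to Rb:
  P1: Td <- Df -> Rb
  P2: Td <- Ra -> Rb
  P3: Td <- Ra -> Vp <- Pb -> Rb
  P4: Td <- Ra -> Vp <- Pb -> Bu <- Rb
  P5: Td <- Ra -> Vp -> Bu <- Pb -> Rb
  P6: Td <- Ra -> Vp -> Bu <- Rb
The empty set is not sufficient: P1 (Td <- Df -> Rb) has no collider blocking it and no conditioned non-collider, so it is open.
Try {Df, Ra}:
  P1: blocked at fork node Df ∈ conditioning set.
  P2: blocked at fork node Ra ∈ conditioning set.
  P3: blocked at fork node Ra ∈ conditioning set.
  P4: blocked at fork node Ra ∈ conditioning set.
  P5: blocked at fork node Ra ∈ conditioning set.
  P6: blocked at fork node Ra ∈ conditioning set.
{Df, Ra} contains no descendant of Td and blocks every backdoor path.
Every element of {Df, Ra} is needed (dropping Df leaves P1 open; dropping Ra leaves P2 open), so no proper subset is valid.
Among all size-2 subsets of the eligible variables, only {Df, Ra} blocks every backdoor path, so it is the unique smallest valid adjustment set.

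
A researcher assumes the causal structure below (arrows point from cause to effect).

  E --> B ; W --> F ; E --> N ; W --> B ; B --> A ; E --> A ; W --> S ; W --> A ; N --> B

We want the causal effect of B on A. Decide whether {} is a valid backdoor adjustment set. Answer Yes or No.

No

Backdoor paths from B to A (paths whose first edge points into B):
  P1: B <- E -> A
  P2: B <- W -> A
  P3: B <- N <- E -> A
Condition 1 (no descendant of B in the set): holds — descendants of B are {A}; none are in {}.
Condition 2 (every backdoor path blocked by {}):
  P1: open — no interior node is in the conditioning set.
  P2: open — no interior node is in the conditioning set.
  P3: open — no interior node is in the conditioning set.
{} does not satisfy the backdoor criterion.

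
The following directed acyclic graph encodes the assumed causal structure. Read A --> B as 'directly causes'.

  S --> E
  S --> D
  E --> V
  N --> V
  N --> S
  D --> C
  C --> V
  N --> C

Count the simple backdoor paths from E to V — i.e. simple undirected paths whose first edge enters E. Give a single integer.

4

A backdoor path from E to V is any simple undirected path whose first edge points into E (i.e. leaves E via a parent).
Parents of E: {S}.
Enumerating:
  P1: E <- S <- N -> C -> V
  P2: E <- S <- N -> V
  P3: E <- S -> D -> C <- N -> V
  P4: E <- S -> D -> C -> V
That exhausts the simple backdoor paths. Count: 4.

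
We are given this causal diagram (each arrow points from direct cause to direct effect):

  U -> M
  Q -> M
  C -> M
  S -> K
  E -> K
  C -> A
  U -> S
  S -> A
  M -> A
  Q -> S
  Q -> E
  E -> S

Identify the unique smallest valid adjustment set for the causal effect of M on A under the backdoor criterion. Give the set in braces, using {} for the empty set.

Variables eligible for adjustment (non-descendants of M, excluding M and A): {C, E, K, Q, S, U}.
Backdoor paths from M to A:
  P1: M <- C -> A
  P2: M <- Q -> E -> S -> A
  P3: M <- Q -> E -> K <- S -> A
  P4: M <- Q -> S -> A
  P5: M <- U -> S -> A
The empty set is not sufficient: P1 (M <- C -> A) has no collider blocking it and no conditioned non-collider, so it is open.
Try {C, S}:
  P1: blocked at fork node C ∈ conditioning set.
  P2: blocked at chain node S ∈ conditioning set.
  P3: blocked at collider K (neither it nor any descendant is in the conditioning set).
  P4: blocked at chain node S ∈ conditioning set.
  P5: blocked at chain node S ∈ conditioning set.
{C, S} contains no descendant of M and blocks every backdoor path.
Every element of {C, S} is needed (dropping C leaves P1 open; dropping S leaves P2 open), so no proper subset is valid.
Among all size-2 subsets of the eligible variables, only {C, S} blocks every backdoor path, so it is the unique smallest valid adjustment set.

{C, S}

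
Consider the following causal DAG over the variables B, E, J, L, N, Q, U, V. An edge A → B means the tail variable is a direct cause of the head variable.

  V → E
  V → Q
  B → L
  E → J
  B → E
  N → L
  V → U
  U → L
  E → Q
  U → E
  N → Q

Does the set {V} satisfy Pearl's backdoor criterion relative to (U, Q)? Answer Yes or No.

Backdoor paths from U to Q (paths whose first edge points into U):
  P1: U <- V -> E <- B -> L <- N -> Q
  P2: U <- V -> E -> Q
  P3: U <- V -> Q
Condition 1 (no descendant of U in the set): holds — descendants of U are {E, J, L, Q}; none are in {V}.
Condition 2 (every backdoor path blocked by {V}):
  P1: blocked at fork node V ∈ conditioning set.
  P2: blocked at fork node V ∈ conditioning set.
  P3: blocked at fork node V ∈ conditioning set.
{V} satisfies the backdoor criterion.

Yes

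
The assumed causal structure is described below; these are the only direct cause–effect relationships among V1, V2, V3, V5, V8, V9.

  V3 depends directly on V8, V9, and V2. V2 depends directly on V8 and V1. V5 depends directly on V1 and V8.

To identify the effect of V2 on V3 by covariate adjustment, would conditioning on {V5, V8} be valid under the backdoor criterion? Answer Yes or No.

Backdoor paths from V2 to V3 (paths whose first edge points into V2):
  P1: V2 <- V1 -> V5 <- V8 -> V3
  P2: V2 <- V8 -> V3
Condition 1 (no descendant of V2 in the set): holds — descendants of V2 are {V3}; none are in {V5, V8}.
Condition 2 (every backdoor path blocked by {V5, V8}):
  P1: blocked at fork node V8 ∈ conditioning set.
  P2: blocked at fork node V8 ∈ conditioning set.
{V5, V8} satisfies the backdoor criterion.

Yes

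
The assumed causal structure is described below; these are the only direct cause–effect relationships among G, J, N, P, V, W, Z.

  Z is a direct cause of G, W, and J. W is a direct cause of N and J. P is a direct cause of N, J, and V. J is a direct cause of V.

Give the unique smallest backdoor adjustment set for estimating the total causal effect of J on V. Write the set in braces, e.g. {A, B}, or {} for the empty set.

Variables eligible for adjustment (non-descendants of J, excluding J and V): {G, N, P, W, Z}.
Backdoor paths from J to V:
  P1: J <- Z -> W -> N <- P -> V
  P2: J <- P -> V
  P3: J <- W -> N <- P -> V
The empty set is not sufficient: P2 (J <- P -> V) has no collider blocking it and no conditioned non-collider, so it is open.
Try {P}:
  P1: blocked at collider N (neither it nor any descendant is in the conditioning set).
  P2: blocked at fork node P ∈ conditioning set.
  P3: blocked at collider N (neither it nor any descendant is in the conditioning set).
{P} contains no descendant of J and blocks every backdoor path.
No other singleton works — e.g. {Z} leaves P2 open — so {P} is the unique smallest valid adjustment set.

{P}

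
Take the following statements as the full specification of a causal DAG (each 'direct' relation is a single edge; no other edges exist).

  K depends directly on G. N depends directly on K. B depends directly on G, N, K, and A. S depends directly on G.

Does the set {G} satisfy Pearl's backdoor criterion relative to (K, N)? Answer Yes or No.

Backdoor paths from K to N (paths whose first edge points into K):
  P1: K <- G -> B <- N
Condition 1 (no descendant of K in the set): holds — descendants of K are {B, N}; none are in {G}.
Condition 2 (every backdoor path blocked by {G}):
  P1: blocked at fork node G ∈ conditioning set.
{G} satisfies the backdoor criterion.

Yes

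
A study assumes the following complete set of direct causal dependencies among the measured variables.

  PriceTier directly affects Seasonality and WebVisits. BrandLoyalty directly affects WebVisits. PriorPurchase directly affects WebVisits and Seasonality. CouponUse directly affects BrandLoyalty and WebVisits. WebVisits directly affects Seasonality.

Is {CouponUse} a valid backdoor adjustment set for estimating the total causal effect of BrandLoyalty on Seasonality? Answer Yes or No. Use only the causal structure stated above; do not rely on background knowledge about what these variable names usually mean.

Yes

Backdoor paths from BrandLoyalty to Seasonality (paths whose first edge points into BrandLoyalty):
  P1: BrandLoyalty <- CouponUse -> WebVisits <- PriceTier -> Seasonality
  P2: BrandLoyalty <- CouponUse -> WebVisits <- PriorPurchase -> Seasonality
  P3: BrandLoyalty <- CouponUse -> WebVisits -> Seasonality
Condition 1 (no descendant of BrandLoyalty in the set): holds — descendants of BrandLoyalty are {Seasonality, WebVisits}; none are in {CouponUse}.
Condition 2 (every backdoor path blocked by {CouponUse}):
  P1: blocked at fork node CouponUse ∈ conditioning set.
  P2: blocked at fork node CouponUse ∈ conditioning set.
  P3: blocked at fork node CouponUse ∈ conditioning set.
{CouponUse} satisfies the backdoor criterion.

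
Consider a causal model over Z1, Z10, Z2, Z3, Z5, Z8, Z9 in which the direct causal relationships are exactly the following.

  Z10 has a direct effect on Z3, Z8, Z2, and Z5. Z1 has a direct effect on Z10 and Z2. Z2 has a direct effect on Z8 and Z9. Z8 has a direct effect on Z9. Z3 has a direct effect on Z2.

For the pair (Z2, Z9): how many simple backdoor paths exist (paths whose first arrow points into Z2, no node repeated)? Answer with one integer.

A backdoor path from Z2 to Z9 is any simple undirected path whose first edge points into Z2 (i.e. leaves Z2 via a parent).
Parents of Z2: {Z1, Z10, Z3}.
Enumerating:
  P1: Z2 <- Z1 -> Z10 -> Z8 -> Z9
  P2: Z2 <- Z10 -> Z8 -> Z9
  P3: Z2 <- Z3 <- Z10 -> Z8 -> Z9
That exhausts the simple backdoor paths. Count: 3.

3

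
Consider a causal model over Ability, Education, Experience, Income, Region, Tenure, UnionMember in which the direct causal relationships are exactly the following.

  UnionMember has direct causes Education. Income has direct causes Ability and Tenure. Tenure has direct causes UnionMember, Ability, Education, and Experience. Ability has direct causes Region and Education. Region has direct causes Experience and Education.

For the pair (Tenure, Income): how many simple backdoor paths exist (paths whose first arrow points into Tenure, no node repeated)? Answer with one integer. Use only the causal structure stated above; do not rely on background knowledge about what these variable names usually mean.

A backdoor path from Tenure to Income is any simple undirected path whose first edge points into Tenure (i.e. leaves Tenure via a parent).
Parents of Tenure: {Ability, Education, Experience, UnionMember}.
Enumerating:
  P1: Tenure <- Education -> Region -> Ability -> Income
  P2: Tenure <- Education -> Ability -> Income
  P3: Tenure <- UnionMember <- Education -> Region -> Ability -> Income
  P4: Tenure <- UnionMember <- Education -> Ability -> Income
  P5: Tenure <- Experience -> Region <- Education -> Ability -> Income
  P6: Tenure <- Experience -> Region -> Ability -> Income
  P7: Tenure <- Ability -> Income
That exhausts the simple backdoor paths. Count: 7.

7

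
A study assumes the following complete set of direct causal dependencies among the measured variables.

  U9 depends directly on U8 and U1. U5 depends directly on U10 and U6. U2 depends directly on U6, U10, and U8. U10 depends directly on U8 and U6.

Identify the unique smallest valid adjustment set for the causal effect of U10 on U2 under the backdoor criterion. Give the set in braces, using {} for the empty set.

{U6, U8}

Variables eligible for adjustment (non-descendants of U10, excluding U10 and U2): {U1, U6, U8, U9}.
Backdoor paths from U10 to U2:
  P1: U10 <- U8 -> U2
  P2: U10 <- U6 -> U2
The empty set is not sufficient: P1 (U10 <- U8 -> U2) has no collider blocking it and no conditioned non-collider, so it is open.
Try {U6, U8}:
  P1: blocked at fork node U8 ∈ conditioning set.
  P2: blocked at fork node U6 ∈ conditioning set.
{U6, U8} contains no descendant of U10 and blocks every backdoor path.
Every element of {U6, U8} is needed (dropping U6 leaves P2 open; dropping U8 leaves P1 open), so no proper subset is valid.
Among all size-2 subsets of the eligible variables, only {U6, U8} blocks every backdoor path, so it is the unique smallest valid adjustment set.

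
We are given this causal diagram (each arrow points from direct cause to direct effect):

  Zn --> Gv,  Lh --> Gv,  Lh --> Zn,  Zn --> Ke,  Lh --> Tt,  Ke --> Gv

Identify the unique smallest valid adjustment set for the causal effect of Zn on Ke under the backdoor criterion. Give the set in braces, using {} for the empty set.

Variables eligible for adjustment (non-descendants of Zn, excluding Zn and Ke): {Lh, Tt}.
Backdoor paths from Zn to Ke:
  P1: Zn <- Lh -> Gv <- Ke
Each backdoor path contains an unconditioned collider, so every path is already blocked with the empty conditioning set:
  P1: blocked at collider Gv (neither it nor any descendant is in the conditioning set).
The empty set is therefore the unique smallest valid set.

{}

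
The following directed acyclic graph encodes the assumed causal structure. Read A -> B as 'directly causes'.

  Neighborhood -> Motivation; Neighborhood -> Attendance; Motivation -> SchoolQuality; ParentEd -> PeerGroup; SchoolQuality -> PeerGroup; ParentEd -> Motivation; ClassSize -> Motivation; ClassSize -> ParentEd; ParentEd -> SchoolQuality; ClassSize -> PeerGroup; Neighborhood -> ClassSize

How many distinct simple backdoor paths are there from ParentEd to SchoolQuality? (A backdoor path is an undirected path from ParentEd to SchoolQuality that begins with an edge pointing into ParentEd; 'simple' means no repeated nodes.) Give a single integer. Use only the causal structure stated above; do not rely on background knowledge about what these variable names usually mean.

3

A backdoor path from ParentEd to SchoolQuality is any simple undirected path whose first edge points into ParentEd (i.e. leaves ParentEd via a parent).
Parents of ParentEd: {ClassSize}.
Enumerating:
  P1: ParentEd <- ClassSize <- Neighborhood -> Motivation -> SchoolQuality
  P2: ParentEd <- ClassSize -> Motivation -> SchoolQuality
  P3: ParentEd <- ClassSize -> PeerGroup <- SchoolQuality
That exhausts the simple backdoor paths. Count: 3.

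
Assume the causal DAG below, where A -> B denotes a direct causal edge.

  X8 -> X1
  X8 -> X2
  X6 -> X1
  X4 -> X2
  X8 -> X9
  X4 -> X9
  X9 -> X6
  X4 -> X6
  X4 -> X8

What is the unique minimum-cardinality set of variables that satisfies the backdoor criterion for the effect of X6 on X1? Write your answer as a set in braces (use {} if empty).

{X8}

Variables eligible for adjustment (non-descendants of X6, excluding X6 and X1): {X2, X4, X8, X9}.
Backdoor paths from X6 to X1:
  P1: X6 <- X4 -> X8 -> X1
  P2: X6 <- X4 -> X9 <- X8 -> X1
  P3: X6 <- X4 -> X2 <- X8 -> X1
  P4: X6 <- X9 <- X4 -> X8 -> X1
  P5: X6 <- X9 <- X4 -> X2 <- X8 -> X1
  P6: X6 <- X9 <- X8 -> X1
The empty set is not sufficient: P1 (X6 <- X4 -> X8 -> X1) has no collider blocking it and no conditioned non-collider, so it is open.
Try {X8}:
  P1: blocked at chain node X8 ∈ conditioning set.
  P2: blocked at collider X9 (neither it nor any descendant is in the conditioning set).
  P3: blocked at collider X2 (neither it nor any descendant is in the conditioning set).
  P4: blocked at chain node X8 ∈ conditioning set.
  P5: blocked at collider X2 (neither it nor any descendant is in the conditioning set).
  P6: blocked at fork node X8 ∈ conditioning set.
{X8} contains no descendant of X6 and blocks every backdoor path.
No other singleton works — e.g. {X4} leaves P6 open — so {X8} is the unique smallest valid adjustment set.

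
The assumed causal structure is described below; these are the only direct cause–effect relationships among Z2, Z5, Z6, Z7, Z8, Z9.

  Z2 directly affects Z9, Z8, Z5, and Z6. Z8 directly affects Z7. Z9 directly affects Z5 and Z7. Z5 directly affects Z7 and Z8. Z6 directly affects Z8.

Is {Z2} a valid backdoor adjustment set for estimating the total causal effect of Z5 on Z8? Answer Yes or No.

Yes

Backdoor paths from Z5 to Z8 (paths whose first edge points into Z5):
  P1: Z5 <- Z2 -> Z6 -> Z8
  P2: Z5 <- Z2 -> Z9 -> Z7 <- Z8
  P3: Z5 <- Z2 -> Z8
  P4: Z5 <- Z9 <- Z2 -> Z6 -> Z8
  P5: Z5 <- Z9 <- Z2 -> Z8
  P6: Z5 <- Z9 -> Z7 <- Z8
Condition 1 (no descendant of Z5 in the set): holds — descendants of Z5 are {Z7, Z8}; none are in {Z2}.
Condition 2 (every backdoor path blocked by {Z2}):
  P1: blocked at fork node Z2 ∈ conditioning set.
  P2: blocked at fork node Z2 ∈ conditioning set.
  P3: blocked at fork node Z2 ∈ conditioning set.
  P4: blocked at fork node Z2 ∈ conditioning set.
  P5: blocked at fork node Z2 ∈ conditioning set.
  P6: blocked at collider Z7 (neither it nor any descendant is in the conditioning set).
{Z2} satisfies the backdoor criterion.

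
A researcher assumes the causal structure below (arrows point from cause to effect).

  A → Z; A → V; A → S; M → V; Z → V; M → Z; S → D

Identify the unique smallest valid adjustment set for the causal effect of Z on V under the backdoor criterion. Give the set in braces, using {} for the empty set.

{A, M}

Variables eligible for adjustment (non-descendants of Z, excluding Z and V): {A, D, M, S}.
Backdoor paths from Z to V:
  P1: Z <- M -> V
  P2: Z <- A -> V
The empty set is not sufficient: P1 (Z <- M -> V) has no collider blocking it and no conditioned non-collider, so it is open.
Try {A, M}:
  P1: blocked at fork node M ∈ conditioning set.
  P2: blocked at fork node A ∈ conditioning set.
{A, M} contains no descendant of Z and blocks every backdoor path.
Every element of {A, M} is needed (dropping A leaves P2 open; dropping M leaves P1 open), so no proper subset is valid.
Among all size-2 subsets of the eligible variables, only {A, M} blocks every backdoor path, so it is the unique smallest valid adjustment set.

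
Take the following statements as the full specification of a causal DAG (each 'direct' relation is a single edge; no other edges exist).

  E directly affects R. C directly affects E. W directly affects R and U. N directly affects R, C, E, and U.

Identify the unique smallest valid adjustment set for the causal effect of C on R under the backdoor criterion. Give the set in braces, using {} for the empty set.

{N}

Variables eligible for adjustment (non-descendants of C, excluding C and R): {N, U, W}.
Backdoor paths from C to R:
  P1: C <- N -> E -> R
  P2: C <- N -> R
  P3: C <- N -> U <- W -> R
The empty set is not sufficient: P1 (C <- N -> E -> R) has no collider blocking it and no conditioned non-collider, so it is open.
Try {N}:
  P1: blocked at fork node N ∈ conditioning set.
  P2: blocked at fork node N ∈ conditioning set.
  P3: blocked at fork node N ∈ conditioning set.
{N} contains no descendant of C and blocks every backdoor path.
No other singleton works — e.g. {W} leaves P1 open — so {N} is the unique smallest valid adjustment set.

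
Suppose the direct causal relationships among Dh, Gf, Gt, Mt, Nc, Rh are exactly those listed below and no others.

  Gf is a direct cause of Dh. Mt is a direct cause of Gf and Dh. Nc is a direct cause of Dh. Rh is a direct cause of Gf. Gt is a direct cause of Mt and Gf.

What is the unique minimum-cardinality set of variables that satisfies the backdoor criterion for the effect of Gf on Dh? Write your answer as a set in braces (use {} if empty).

{Mt}

Variables eligible for adjustment (non-descendants of Gf, excluding Gf and Dh): {Gt, Mt, Nc, Rh}.
Backdoor paths from Gf to Dh:
  P1: Gf <- Gt -> Mt -> Dh
  P2: Gf <- Mt -> Dh
The empty set is not sufficient: P1 (Gf <- Gt -> Mt -> Dh) has no collider blocking it and no conditioned non-collider, so it is open.
Try {Mt}:
  P1: blocked at chain node Mt ∈ conditioning set.
  P2: blocked at fork node Mt ∈ conditioning set.
{Mt} contains no descendant of Gf and blocks every backdoor path.
No other singleton works — e.g. {Gt} leaves P2 open — so {Mt} is the unique smallest valid adjustment set.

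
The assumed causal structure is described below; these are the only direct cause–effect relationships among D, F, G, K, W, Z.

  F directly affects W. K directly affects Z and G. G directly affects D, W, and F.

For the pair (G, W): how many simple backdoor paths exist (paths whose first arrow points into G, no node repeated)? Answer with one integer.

0

A backdoor path from G to W is any simple undirected path whose first edge points into G (i.e. leaves G via a parent).
Parents of G: {K}.
No simple path from any parent of G reaches W without revisiting G, so there are no backdoor paths.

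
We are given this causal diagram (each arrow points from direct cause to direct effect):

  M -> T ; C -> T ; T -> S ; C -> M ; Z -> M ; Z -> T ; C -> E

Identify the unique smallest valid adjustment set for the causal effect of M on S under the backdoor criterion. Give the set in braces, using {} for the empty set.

{C, Z}

Variables eligible for adjustment (non-descendants of M, excluding M and S): {C, E, Z}.
Backdoor paths from M to S:
  P1: M <- Z -> T -> S
  P2: M <- C -> T -> S
The empty set is not sufficient: P1 (M <- Z -> T -> S) has no collider blocking it and no conditioned non-collider, so it is open.
Try {C, Z}:
  P1: blocked at fork node Z ∈ conditioning set.
  P2: blocked at fork node C ∈ conditioning set.
{C, Z} contains no descendant of M and blocks every backdoor path.
Every element of {C, Z} is needed (dropping C leaves P2 open; dropping Z leaves P1 open), so no proper subset is valid.
Among all size-2 subsets of the eligible variables, only {C, Z} blocks every backdoor path, so it is the unique smallest valid adjustment set.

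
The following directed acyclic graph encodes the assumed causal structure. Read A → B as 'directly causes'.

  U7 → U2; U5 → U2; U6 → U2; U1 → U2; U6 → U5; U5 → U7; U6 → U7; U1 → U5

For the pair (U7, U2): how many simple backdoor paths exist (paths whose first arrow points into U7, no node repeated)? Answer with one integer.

6

A backdoor path from U7 to U2 is any simple undirected path whose first edge points into U7 (i.e. leaves U7 via a parent).
Parents of U7: {U5, U6}.
Enumerating:
  P1: U7 <- U6 -> U5 <- U1 -> U2
  P2: U7 <- U6 -> U5 -> U2
  P3: U7 <- U6 -> U2
  P4: U7 <- U5 <- U6 -> U2
  P5: U7 <- U5 <- U1 -> U2
  P6: U7 <- U5 -> U2
That exhausts the simple backdoor paths. Count: 6.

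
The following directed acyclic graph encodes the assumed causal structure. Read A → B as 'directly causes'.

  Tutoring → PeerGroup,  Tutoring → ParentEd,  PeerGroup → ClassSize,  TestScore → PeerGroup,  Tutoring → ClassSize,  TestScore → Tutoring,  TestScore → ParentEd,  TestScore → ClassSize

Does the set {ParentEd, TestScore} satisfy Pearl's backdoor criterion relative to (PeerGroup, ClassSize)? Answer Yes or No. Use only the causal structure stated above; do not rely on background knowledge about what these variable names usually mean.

No

Backdoor paths from PeerGroup to ClassSize (paths whose first edge points into PeerGroup):
  P1: PeerGroup <- TestScore -> Tutoring -> ClassSize
  P2: PeerGroup <- TestScore -> ParentEd <- Tutoring -> ClassSize
  P3: PeerGroup <- TestScore -> ClassSize
  P4: PeerGroup <- Tutoring <- TestScore -> ClassSize
  P5: PeerGroup <- Tutoring -> ParentEd <- TestScore -> ClassSize
  P6: PeerGroup <- Tutoring -> ClassSize
Condition 1 (no descendant of PeerGroup in the set): holds — descendants of PeerGroup are {ClassSize}; none are in {ParentEd, TestScore}.
Condition 2 (every backdoor path blocked by {ParentEd, TestScore}):
  P1: blocked at fork node TestScore ∈ conditioning set.
  P2: blocked at fork node TestScore ∈ conditioning set.
  P3: blocked at fork node TestScore ∈ conditioning set.
  P4: blocked at fork node TestScore ∈ conditioning set.
  P5: blocked at fork node TestScore ∈ conditioning set.
  P6: open — no interior node is in the conditioning set.
{ParentEd, TestScore} does not satisfy the backdoor criterion.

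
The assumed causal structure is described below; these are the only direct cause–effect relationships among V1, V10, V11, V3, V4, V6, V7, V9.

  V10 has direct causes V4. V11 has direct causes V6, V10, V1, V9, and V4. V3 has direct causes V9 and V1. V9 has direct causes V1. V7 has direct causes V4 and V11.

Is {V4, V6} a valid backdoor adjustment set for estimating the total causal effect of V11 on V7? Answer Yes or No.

Backdoor paths from V11 to V7 (paths whose first edge points into V11):
  P1: V11 <- V4 -> V7
  P2: V11 <- V10 <- V4 -> V7
Condition 1 (no descendant of V11 in the set): holds — descendants of V11 are {V7}; none are in {V4, V6}.
Condition 2 (every backdoor path blocked by {V4, V6}):
  P1: blocked at fork node V4 ∈ conditioning set.
  P2: blocked at fork node V4 ∈ conditioning set.
{V4, V6} satisfies the backdoor criterion.

Yes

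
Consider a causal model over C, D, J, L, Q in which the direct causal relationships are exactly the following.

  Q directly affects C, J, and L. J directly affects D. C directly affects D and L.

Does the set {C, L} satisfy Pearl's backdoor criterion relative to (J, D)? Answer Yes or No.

Yes

Backdoor paths from J to D (paths whose first edge points into J):
  P1: J <- Q -> C -> D
  P2: J <- Q -> L <- C -> D
Condition 1 (no descendant of J in the set): holds — descendants of J are {D}; none are in {C, L}.
Condition 2 (every backdoor path blocked by {C, L}):
  P1: blocked at chain node C ∈ conditioning set.
  P2: blocked at fork node C ∈ conditioning set.
{C, L} satisfies the backdoor criterion.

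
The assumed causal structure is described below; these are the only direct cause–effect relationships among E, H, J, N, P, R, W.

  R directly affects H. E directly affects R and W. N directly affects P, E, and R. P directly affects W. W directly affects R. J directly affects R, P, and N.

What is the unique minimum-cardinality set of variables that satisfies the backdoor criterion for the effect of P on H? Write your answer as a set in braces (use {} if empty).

{J, N}

Variables eligible for adjustment (non-descendants of P, excluding P and H): {E, J, N}.
Backdoor paths from P to H:
  P1: P <- J -> N -> E -> W -> R -> H
  P2: P <- J -> N -> E -> R -> H
  P3: P <- J -> N -> R -> H
  P4: P <- J -> R -> H
  P5: P <- N <- J -> R -> H
  P6: P <- N -> E -> W -> R -> H
  P7: P <- N -> E -> R -> H
  P8: P <- N -> R -> H
The empty set is not sufficient: P1 (P <- J -> N -> E -> W -> R -> H) has no collider blocking it and no conditioned non-collider, so it is open.
Try {J, N}:
  P1: blocked at fork node J ∈ conditioning set.
  P2: blocked at fork node J ∈ conditioning set.
  P3: blocked at fork node J ∈ conditioning set.
  P4: blocked at fork node J ∈ conditioning set.
  P5: blocked at chain node N ∈ conditioning set.
  P6: blocked at fork node N ∈ conditioning set.
  P7: blocked at fork node N ∈ conditioning set.
  P8: blocked at fork node N ∈ conditioning set.
{J, N} contains no descendant of P and blocks every backdoor path.
Every element of {J, N} is needed (dropping J leaves P4 open; dropping N leaves P6 open), so no proper subset is valid.
Among all size-2 subsets of the eligible variables, only {J, N} blocks every backdoor path, so it is the unique smallest valid adjustment set.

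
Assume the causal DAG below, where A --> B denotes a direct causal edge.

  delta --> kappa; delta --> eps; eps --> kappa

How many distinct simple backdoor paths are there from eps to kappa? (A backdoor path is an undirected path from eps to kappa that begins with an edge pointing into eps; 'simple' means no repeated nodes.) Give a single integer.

1

A backdoor path from eps to kappa is any simple undirected path whose first edge points into eps (i.e. leaves eps via a parent).
Parents of eps: {delta}.
Enumerating:
  P1: eps <- delta -> kappa
That exhausts the simple backdoor paths. Count: 1.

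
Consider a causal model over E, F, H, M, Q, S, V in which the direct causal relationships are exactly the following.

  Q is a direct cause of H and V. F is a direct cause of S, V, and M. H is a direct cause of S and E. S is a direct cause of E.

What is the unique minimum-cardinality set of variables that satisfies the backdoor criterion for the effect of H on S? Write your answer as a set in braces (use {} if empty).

Variables eligible for adjustment (non-descendants of H, excluding H and S): {F, M, Q, V}.
Backdoor paths from H to S:
  P1: H <- Q -> V <- F -> S
Each backdoor path contains an unconditioned collider, so every path is already blocked with the empty conditioning set:
  P1: blocked at collider V (neither it nor any descendant is in the conditioning set).
The empty set is therefore the unique smallest valid set.

{}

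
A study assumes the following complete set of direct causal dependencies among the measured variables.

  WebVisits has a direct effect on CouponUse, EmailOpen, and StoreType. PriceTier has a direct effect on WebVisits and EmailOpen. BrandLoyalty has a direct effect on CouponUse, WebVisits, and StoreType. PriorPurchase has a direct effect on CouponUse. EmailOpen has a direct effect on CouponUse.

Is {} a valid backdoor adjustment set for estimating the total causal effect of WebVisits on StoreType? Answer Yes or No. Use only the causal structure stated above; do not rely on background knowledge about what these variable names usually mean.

No

Backdoor paths from WebVisits to StoreType (paths whose first edge points into WebVisits):
  P1: WebVisits <- BrandLoyalty -> StoreType
  P2: WebVisits <- PriceTier -> EmailOpen -> CouponUse <- BrandLoyalty -> StoreType
Condition 1 (no descendant of WebVisits in the set): holds — descendants of WebVisits are {CouponUse, EmailOpen, StoreType}; none are in {}.
Condition 2 (every backdoor path blocked by {}):
  P1: open — no interior node is in the conditioning set.
  P2: blocked at collider CouponUse (neither it nor any descendant is in the conditioning set).
{} does not satisfy the backdoor criterion.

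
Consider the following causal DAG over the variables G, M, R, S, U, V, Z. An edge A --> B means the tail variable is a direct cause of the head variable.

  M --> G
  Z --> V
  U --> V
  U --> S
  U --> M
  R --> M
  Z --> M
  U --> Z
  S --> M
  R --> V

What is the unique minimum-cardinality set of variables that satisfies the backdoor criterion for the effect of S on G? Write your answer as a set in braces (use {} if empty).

{U}

Variables eligible for adjustment (non-descendants of S, excluding S and G): {R, U, V, Z}.
Backdoor paths from S to G:
  P1: S <- U -> Z -> V <- R -> M -> G
  P2: S <- U -> Z -> M -> G
  P3: S <- U -> V <- R -> M -> G
  P4: S <- U -> V <- Z -> M -> G
  P5: S <- U -> M -> G
The empty set is not sufficient: P2 (S <- U -> Z -> M -> G) has no collider blocking it and no conditioned non-collider, so it is open.
Try {U}:
  P1: blocked at fork node U ∈ conditioning set.
  P2: blocked at fork node U ∈ conditioning set.
  P3: blocked at fork node U ∈ conditioning set.
  P4: blocked at fork node U ∈ conditioning set.
  P5: blocked at fork node U ∈ conditioning set.
{U} contains no descendant of S and blocks every backdoor path.
No other singleton works — e.g. {R} leaves P2 open — so {U} is the unique smallest valid adjustment set.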